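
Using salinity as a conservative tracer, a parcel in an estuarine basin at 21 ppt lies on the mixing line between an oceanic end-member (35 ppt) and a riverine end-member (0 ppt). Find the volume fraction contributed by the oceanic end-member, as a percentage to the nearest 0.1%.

60.0%

Let g be the oceanic fraction. Salt balance per unit volume:
g×35 + (1−g)×0 = 21
g = (21 − 0) / (35 − 0) = 21/35 = 0.6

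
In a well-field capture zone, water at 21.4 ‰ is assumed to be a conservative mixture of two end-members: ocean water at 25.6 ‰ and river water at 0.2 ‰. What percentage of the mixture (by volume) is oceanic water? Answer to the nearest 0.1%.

83.5%

Let g be the oceanic fraction. Salt balance per unit volume:
g×25.6 + (1−g)×0.2 = 21.4
g = (21.4 − 0.2) / (25.6 − 0.2) = 21.2/25.4 = 0.8346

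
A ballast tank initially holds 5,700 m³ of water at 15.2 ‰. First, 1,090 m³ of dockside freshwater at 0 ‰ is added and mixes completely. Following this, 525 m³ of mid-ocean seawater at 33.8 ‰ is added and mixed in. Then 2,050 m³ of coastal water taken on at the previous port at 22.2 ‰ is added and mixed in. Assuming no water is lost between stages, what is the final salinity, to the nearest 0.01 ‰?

By conservation of dissolved salt,
Initial salt = 5,700×15.2 = 86,640
After stage 1: salt = 86,640 + 1,090×0 = 86,640; volume = 6,790 m³; S = 12.76 ‰
After stage 2: salt = 86,640 + 525×33.8 = 104,385; volume = 7,315 m³; S = 14.27 ‰
After stage 3: salt = 104,385 + 2,050×22.2 = 149,895; volume = 9,365 m³
S = 149,895 / 9,365 = 16.0059 ‰

16.01 ‰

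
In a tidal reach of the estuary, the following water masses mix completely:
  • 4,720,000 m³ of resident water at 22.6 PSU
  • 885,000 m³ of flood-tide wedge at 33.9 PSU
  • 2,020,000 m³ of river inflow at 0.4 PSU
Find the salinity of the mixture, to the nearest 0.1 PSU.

Conserving salt mass:
salt = 4,720,000×22.6 + 885,000×33.9 + 2,020,000×0.4 = 106,672,000 + 30,001,500 + 808,000 = 137,481,500
volume = 4,720,000 + 885,000 + 2,020,000 = 7,625,000 m³
S = 137,481,500 / 7,625,000 = 18.03 PSU

18.0 PSU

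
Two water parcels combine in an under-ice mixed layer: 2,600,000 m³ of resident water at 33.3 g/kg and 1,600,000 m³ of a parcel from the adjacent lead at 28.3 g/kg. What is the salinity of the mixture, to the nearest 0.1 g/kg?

Salt balance:
salt = 2,600,000×33.3 + 1,600,000×28.3 = 86,580,000 + 45,280,000 = 131,860,000
volume = 2,600,000 + 1,600,000 = 4,200,000 m³
S = 131,860,000 / 4,200,000 = 31.395 g/kg

31.4 g/kg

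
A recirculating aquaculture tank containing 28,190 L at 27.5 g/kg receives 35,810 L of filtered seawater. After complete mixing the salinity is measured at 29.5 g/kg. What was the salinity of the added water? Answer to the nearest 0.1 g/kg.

31.1 g/kg

Salt balance: 28,190×27.5 + 35,810×S = 64,000×29.5
775,225 + 35,810·S = 1,888,000
S = (1,888,000 − 775,225) / 35,810 = 31.0744 g/kg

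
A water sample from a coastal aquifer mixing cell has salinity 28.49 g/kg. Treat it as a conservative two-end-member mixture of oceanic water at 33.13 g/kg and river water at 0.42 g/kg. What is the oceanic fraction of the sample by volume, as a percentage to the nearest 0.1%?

Let g be the oceanic fraction. Salt balance per unit volume:
g×33.13 + (1−g)×0.42 = 28.49
g = (28.49 − 0.42) / (33.13 − 0.42) = 28.07/32.71 = 0.8581

85.8%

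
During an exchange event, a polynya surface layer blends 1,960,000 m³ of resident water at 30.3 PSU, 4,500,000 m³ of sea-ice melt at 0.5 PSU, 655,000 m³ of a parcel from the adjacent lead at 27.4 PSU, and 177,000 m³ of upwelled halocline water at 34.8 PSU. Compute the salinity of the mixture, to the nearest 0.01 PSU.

Weighted by volume,
salt = 1,960,000×30.3 + 4,500,000×0.5 + 655,000×27.4 + 177,000×34.8 = 59,388,000 + 2,250,000 + 17,947,000 + 6,159,600 = 85,744,600
volume = 1,960,000 + 4,500,000 + 655,000 + 177,000 = 7,292,000 m³
S = 85,744,600 / 7,292,000 = 11.7587 PSU

11.76 PSU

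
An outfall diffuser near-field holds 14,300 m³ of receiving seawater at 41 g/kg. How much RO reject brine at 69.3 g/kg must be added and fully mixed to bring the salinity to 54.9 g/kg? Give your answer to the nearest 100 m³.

Salt balance: 14,300×41 + V×69.3 = (14,300+V)×54.9
586,300 + 69.3V = 785,070 + 54.9V
198,770 = 14.4V
V = 13,803.47 m³

13800 m³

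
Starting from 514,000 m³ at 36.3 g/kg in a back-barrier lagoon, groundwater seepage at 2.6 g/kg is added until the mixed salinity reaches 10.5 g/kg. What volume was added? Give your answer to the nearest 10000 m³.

1680000 m³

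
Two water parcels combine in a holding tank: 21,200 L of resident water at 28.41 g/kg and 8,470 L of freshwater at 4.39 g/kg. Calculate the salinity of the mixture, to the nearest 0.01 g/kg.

21.55 g/kg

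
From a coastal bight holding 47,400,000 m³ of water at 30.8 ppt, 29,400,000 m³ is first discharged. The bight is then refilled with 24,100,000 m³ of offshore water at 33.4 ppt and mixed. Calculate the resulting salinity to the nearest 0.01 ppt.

Remaining after removal: 18,000,000 m³ at 30.8 ppt (salt = 554,400,000)
After addition: salt = 554,400,000 + 24,100,000×33.4 = 1,359,340,000; volume = 42,100,000 m³
S = 1,359,340,000 / 42,100,000 = 32.2884 ppt

32.29 ppt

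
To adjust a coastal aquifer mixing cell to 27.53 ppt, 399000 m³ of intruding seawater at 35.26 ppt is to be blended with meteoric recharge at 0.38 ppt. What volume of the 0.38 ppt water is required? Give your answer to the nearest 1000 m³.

Salt balance: 399,000×35.26 + V×0.38 = (399,000+V)×27.53
14,068,740 + 0.38V = 10,984,470 + 27.53V
3,084,270 = 27.15V
V = 113,601.1 m³

114000 m³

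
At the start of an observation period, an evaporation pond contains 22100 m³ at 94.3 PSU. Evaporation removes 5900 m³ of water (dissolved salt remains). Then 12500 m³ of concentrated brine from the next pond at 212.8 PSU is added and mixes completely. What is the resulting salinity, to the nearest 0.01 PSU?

165.30 PSU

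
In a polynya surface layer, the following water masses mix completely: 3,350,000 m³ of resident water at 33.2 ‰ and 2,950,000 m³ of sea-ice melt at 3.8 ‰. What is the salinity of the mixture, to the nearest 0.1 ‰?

19.4 ‰

Weighted by volume,
salt = 3,350,000×33.2 + 2,950,000×3.8 = 111,220,000 + 11,210,000 = 122,430,000
volume = 3,350,000 + 2,950,000 = 6,300,000 m³
S = 122,430,000 / 6,300,000 = 19.433 ‰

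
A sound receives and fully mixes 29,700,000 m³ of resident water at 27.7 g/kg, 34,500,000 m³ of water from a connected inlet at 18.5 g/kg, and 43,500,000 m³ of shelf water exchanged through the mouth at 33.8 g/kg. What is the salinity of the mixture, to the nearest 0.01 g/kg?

Mass of salt is conserved:
salt = 29,700,000×27.7 + 34,500,000×18.5 + 43,500,000×33.8 = 822,690,000 + 638,250,000 + 1,470,300,000 = 2,931,240,000
volume = 29,700,000 + 34,500,000 + 43,500,000 = 107,700,000 m³
S = 2,931,240,000 / 107,700,000 = 27.2167 g/kg

27.22 g/kg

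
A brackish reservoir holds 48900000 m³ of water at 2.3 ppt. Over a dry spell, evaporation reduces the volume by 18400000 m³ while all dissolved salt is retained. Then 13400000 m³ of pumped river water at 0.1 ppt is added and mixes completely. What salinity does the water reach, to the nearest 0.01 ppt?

After evaporation: salt = 48,900,000×2.3 = 112,470,000; volume = 48,900,000 − 18,400,000 = 30,500,000 m³
After mixing: salt = 112,470,000 + 13,400,000×0.1 = 113,810,000; volume = 30,500,000 + 13,400,000 = 43,900,000 m³
S = 113,810,000 / 43,900,000 = 2.5925 ppt

2.59 ppt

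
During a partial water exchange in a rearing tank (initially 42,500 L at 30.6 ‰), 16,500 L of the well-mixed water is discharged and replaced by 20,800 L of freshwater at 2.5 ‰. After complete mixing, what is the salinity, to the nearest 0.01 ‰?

18.11 ‰

Remaining after removal: 26,000 L at 30.6 ‰ (salt = 795,600)
After addition: salt = 795,600 + 20,800×2.5 = 847,600; volume = 46,800 L
S = 847,600 / 46,800 = 18.1111 ‰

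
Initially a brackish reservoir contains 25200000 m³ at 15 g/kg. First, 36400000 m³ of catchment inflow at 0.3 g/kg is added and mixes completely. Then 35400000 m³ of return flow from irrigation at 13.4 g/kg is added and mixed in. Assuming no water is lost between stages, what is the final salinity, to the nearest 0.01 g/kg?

8.90 g/kg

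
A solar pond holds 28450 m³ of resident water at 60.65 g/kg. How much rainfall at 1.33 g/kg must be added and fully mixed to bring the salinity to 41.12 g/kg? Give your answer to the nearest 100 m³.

14000 m³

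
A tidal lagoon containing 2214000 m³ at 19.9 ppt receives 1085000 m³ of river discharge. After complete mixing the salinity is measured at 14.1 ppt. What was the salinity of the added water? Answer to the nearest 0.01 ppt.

2.26 ppt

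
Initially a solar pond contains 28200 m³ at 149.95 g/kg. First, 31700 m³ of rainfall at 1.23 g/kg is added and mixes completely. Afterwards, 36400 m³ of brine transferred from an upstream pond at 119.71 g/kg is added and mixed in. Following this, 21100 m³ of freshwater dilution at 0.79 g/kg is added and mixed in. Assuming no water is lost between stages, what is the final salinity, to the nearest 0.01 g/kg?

73.61 g/kg

Total salt / total volume:
Initial salt = 28,200×149.95 = 4,228,590
After stage 1: salt = 4,228,590 + 31,700×1.23 = 4,267,581; volume = 59,900 m³; S = 71.245 g/kg
After stage 2: salt = 4,267,581 + 36,400×119.71 = 8,625,025; volume = 96,300 m³; S = 89.564 g/kg
After stage 3: salt = 8,625,025 + 21,100×0.79 = 8,641,694; volume = 117,400 m³
S = 8,641,694 / 117,400 = 73.609 g/kg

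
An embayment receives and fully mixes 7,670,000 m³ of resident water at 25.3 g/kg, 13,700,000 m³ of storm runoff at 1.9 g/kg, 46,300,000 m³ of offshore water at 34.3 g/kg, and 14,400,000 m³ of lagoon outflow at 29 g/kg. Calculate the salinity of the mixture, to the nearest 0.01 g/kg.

27.12 g/kg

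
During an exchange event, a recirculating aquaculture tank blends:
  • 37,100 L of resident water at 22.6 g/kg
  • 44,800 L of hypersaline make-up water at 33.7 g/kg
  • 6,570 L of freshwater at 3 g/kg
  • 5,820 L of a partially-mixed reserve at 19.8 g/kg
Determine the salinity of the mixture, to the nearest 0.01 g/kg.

26.34 g/kg

Weighted by volume,
salt = 37,100×22.6 + 44,800×33.7 + 6,570×3 + 5,820×19.8 = 838,460 + 1,509,760 + 19,710 + 115,236 = 2,483,166
volume = 37,100 + 44,800 + 6,570 + 5,820 = 94,290 L
S = 2,483,166 / 94,290 = 26.3354 g/kg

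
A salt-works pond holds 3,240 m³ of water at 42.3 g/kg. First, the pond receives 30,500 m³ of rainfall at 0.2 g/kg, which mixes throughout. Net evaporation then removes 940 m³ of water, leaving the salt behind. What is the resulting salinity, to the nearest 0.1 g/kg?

4.4 g/kg

After mixing: salt = 3,240×42.3 + 30,500×0.2 = 143,152; volume = 33,740 m³
After evaporation: salt unchanged = 143,152; volume = 33,740 − 940 = 32,800 m³
S = 143,152 / 32,800 = 4.3644 g/kg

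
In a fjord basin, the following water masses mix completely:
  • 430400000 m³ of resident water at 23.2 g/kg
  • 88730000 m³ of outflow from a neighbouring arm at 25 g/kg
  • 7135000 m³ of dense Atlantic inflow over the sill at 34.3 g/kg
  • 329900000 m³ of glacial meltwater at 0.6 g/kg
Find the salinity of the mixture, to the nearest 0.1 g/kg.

By conservation of dissolved salt,
salt = 430,400,000×23.2 + 88,730,000×25 + 7,135,000×34.3 + 329,900,000×0.6 = 9,985,280,000 + 2,218,250,000 + 244,730,500 + 197,940,000 = 12,646,200,500
volume = 430,400,000 + 88,730,000 + 7,135,000 + 329,900,000 = 856,165,000 m³
S = 12,646,200,500 / 856,165,000 = 14.771 g/kg

14.8 g/kg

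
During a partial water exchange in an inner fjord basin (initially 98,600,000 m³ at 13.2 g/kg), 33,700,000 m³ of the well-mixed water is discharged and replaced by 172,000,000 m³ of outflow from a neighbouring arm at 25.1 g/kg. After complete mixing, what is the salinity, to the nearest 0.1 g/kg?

21.8 g/kg

Remaining after removal: 64,900,000 m³ at 13.2 g/kg (salt = 856,680,000)
After addition: salt = 856,680,000 + 172,000,000×25.1 = 5,173,880,000; volume = 236,900,000 m³
S = 5,173,880,000 / 236,900,000 = 21.8399 g/kg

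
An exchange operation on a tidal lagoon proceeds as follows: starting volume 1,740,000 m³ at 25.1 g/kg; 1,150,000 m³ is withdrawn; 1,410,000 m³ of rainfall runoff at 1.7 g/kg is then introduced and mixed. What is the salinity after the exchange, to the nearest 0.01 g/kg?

8.60 g/kg

Remaining after removal: 590,000 m³ at 25.1 g/kg (salt = 14,809,000)
After addition: salt = 14,809,000 + 1,410,000×1.7 = 17,206,000; volume = 2,000,000 m³
S = 17,206,000 / 2,000,000 = 8.603 g/kg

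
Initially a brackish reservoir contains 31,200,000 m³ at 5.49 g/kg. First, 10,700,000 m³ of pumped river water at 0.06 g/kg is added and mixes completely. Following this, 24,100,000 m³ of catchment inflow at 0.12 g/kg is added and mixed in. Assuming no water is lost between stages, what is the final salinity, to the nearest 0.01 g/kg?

2.65 g/kg

By conservation of dissolved salt,
Initial salt = 31,200,000×5.49 = 171,288,000
After stage 1: salt = 171,288,000 + 10,700,000×0.06 = 171,930,000; volume = 41,900,000 m³; S = 4.103 g/kg
After stage 2: salt = 171,930,000 + 24,100,000×0.12 = 174,822,000; volume = 66,000,000 m³
S = 174,822,000 / 66,000,000 = 2.6488 g/kg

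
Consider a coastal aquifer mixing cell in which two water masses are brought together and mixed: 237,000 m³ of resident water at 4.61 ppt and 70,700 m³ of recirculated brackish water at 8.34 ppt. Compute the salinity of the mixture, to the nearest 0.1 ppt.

5.5 ppt

Total salt / total volume:
salt = 237,000×4.61 + 70,700×8.34 = 1,092,570 + 589,638 = 1,682,208
volume = 237,000 + 70,700 = 307,700 m³
S = 1,682,208 / 307,700 = 5.467 ppt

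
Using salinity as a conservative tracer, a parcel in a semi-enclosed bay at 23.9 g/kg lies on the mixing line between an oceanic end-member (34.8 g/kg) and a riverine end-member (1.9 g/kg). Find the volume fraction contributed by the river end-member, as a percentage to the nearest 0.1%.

33.1%

Let f be the freshwater fraction. Salt balance per unit volume:
f×1.9 + (1−f)×34.8 = 23.9
f = (34.8 − 23.9) / (34.8 − 1.9) = 10.9/32.9 = 0.3313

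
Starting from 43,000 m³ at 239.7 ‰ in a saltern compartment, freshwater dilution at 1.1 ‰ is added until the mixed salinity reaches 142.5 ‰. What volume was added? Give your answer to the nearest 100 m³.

29600 m³

Salt balance: 43,000×239.7 + V×1.1 = (43,000+V)×142.5
10,307,100 + 1.1V = 6,127,500 + 142.5V
4,179,600 = 141.4V
V = 29,558.7 m³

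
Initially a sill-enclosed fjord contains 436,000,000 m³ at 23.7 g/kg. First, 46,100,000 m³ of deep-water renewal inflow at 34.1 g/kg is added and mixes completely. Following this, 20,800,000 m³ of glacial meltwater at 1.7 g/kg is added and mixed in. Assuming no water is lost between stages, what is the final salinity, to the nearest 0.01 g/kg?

23.74 g/kg

Total salt / total volume:
Initial salt = 436,000,000×23.7 = 10,333,200,000
After stage 1: salt = 10,333,200,000 + 46,100,000×34.1 = 11,905,210,000; volume = 482,100,000 m³; S = 24.694 g/kg
After stage 2: salt = 11,905,210,000 + 20,800,000×1.7 = 11,940,570,000; volume = 502,900,000 m³
S = 11,940,570,000 / 502,900,000 = 23.7434 g/kg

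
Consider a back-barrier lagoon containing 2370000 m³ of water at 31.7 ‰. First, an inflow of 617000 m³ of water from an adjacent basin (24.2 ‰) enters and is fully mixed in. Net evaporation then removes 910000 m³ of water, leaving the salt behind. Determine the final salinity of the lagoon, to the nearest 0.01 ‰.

After mixing: salt = 2,370,000×31.7 + 617,000×24.2 = 90,060,400; volume = 2,987,000 m³
After evaporation: salt unchanged = 90,060,400; volume = 2,987,000 − 910,000 = 2,077,000 m³
S = 90,060,400 / 2,077,000 = 43.3608 ‰

43.36 ‰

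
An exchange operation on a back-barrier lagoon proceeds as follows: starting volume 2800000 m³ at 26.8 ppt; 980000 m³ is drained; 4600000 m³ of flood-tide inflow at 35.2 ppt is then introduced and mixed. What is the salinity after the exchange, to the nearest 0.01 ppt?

32.82 ppt

Remaining after removal: 1,820,000 m³ at 26.8 ppt (salt = 48,776,000)
After addition: salt = 48,776,000 + 4,600,000×35.2 = 210,696,000; volume = 6,420,000 m³
S = 210,696,000 / 6,420,000 = 32.8187 ppt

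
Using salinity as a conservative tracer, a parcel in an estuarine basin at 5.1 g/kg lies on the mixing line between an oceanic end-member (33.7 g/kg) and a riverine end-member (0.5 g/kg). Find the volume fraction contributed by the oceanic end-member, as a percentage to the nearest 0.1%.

13.9%

Let g be the oceanic fraction. Salt balance per unit volume:
g×33.7 + (1−g)×0.5 = 5.1
g = (5.1 − 0.5) / (33.7 − 0.5) = 4.6/33.2 = 0.1386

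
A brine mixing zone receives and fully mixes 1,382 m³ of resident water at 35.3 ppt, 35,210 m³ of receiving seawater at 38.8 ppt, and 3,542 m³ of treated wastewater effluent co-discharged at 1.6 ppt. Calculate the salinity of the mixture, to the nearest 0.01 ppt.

35.40 ppt

Mass of salt is conserved:
salt = 1,382×35.3 + 35,210×38.8 + 3,542×1.6 = 48,784.6 + 1,366,148 + 5,667.2 = 1,420,599.8
volume = 1,382 + 35,210 + 3,542 = 40,134 m³
S = 1,420,599.8 / 40,134 = 35.3964 ppt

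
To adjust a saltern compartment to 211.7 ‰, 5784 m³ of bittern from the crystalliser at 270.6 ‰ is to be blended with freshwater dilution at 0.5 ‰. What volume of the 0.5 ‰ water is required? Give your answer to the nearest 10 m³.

Salt balance: 5,784×270.6 + V×0.5 = (5,784+V)×211.7
1,565,150.4 + 0.5V = 1,224,472.8 + 211.7V
340,677.6 = 211.2V
V = 1,613.06 m³

1610 m³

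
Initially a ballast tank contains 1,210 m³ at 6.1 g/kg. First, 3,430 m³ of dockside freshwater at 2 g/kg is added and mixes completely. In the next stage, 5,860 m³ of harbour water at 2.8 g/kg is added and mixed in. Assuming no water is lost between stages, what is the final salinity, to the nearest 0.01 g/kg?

2.92 g/kg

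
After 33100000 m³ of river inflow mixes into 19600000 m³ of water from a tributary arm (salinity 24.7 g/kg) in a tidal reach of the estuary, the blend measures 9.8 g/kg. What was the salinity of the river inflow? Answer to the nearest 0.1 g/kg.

1.0 g/kg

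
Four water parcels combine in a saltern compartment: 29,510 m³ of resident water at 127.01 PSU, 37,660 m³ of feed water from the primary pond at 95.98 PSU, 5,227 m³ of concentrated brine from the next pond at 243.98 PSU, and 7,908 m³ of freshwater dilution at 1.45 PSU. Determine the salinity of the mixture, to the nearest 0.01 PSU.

107.71 PSU

By conservation of dissolved salt,
salt = 29,510×127.01 + 37,660×95.98 + 5,227×243.98 + 7,908×1.45 = 3,748,065.1 + 3,614,606.8 + 1,275,283.46 + 11,466.6 = 8,649,421.96
volume = 29,510 + 37,660 + 5,227 + 7,908 = 80,305 m³
S = 8,649,421.96 / 80,305 = 107.7071 PSU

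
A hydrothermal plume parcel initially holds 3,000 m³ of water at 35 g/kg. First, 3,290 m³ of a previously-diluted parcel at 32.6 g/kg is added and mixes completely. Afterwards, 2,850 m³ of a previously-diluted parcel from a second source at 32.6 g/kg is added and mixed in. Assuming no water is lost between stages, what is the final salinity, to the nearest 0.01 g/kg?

33.39 g/kg

Mass of salt is conserved:
Initial salt = 3,000×35 = 105,000
After stage 1: salt = 105,000 + 3,290×32.6 = 212,254; volume = 6,290 m³; S = 33.745 g/kg
After stage 2: salt = 212,254 + 2,850×32.6 = 305,164; volume = 9,140 m³
S = 305,164 / 9,140 = 33.3877 g/kg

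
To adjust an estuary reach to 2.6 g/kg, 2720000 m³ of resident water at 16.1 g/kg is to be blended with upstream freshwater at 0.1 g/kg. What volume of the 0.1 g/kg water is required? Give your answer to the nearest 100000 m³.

14700000 m³

Salt balance: 2,720,000×16.1 + V×0.1 = (2,720,000+V)×2.6
43,792,000 + 0.1V = 7,072,000 + 2.6V
36,720,000 = 2.5V
V = 14,688,000 m³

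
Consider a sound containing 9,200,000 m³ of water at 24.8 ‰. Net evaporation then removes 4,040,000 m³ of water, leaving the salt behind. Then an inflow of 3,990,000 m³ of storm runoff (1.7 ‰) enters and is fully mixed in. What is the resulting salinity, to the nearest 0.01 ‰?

After evaporation: salt = 9,200,000×24.8 = 228,160,000; volume = 9,200,000 − 4,040,000 = 5,160,000 m³
After mixing: salt = 228,160,000 + 3,990,000×1.7 = 234,943,000; volume = 5,160,000 + 3,990,000 = 9,150,000 m³
S = 234,943,000 / 9,150,000 = 25.6768 ‰

25.68 ‰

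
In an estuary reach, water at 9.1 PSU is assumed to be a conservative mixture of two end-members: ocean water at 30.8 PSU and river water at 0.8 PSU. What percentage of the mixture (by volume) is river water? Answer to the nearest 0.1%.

72.3%

Let f be the freshwater fraction. Salt balance per unit volume:
f×0.8 + (1−f)×30.8 = 9.1
f = (30.8 − 9.1) / (30.8 − 0.8) = 21.7/30 = 0.7233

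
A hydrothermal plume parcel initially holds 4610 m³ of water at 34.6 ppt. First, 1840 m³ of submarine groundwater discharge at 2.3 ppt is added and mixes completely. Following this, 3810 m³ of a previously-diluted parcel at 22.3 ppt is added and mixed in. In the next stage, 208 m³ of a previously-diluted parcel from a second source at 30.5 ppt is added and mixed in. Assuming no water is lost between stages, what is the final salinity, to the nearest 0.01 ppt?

24.36 ppt

Weighted by volume,
Initial salt = 4,610×34.6 = 159,506
After stage 1: salt = 159,506 + 1,840×2.3 = 163,738; volume = 6,450 m³; S = 25.386 ppt
After stage 2: salt = 163,738 + 3,810×22.3 = 248,701; volume = 10,260 m³; S = 24.24 ppt
After stage 3: salt = 248,701 + 208×30.5 = 255,045; volume = 10,468 m³
S = 255,045 / 10,468 = 24.3643 ppt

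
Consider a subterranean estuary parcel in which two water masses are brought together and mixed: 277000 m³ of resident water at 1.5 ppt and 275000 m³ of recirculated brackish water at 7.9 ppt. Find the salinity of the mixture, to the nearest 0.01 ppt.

4.69 ppt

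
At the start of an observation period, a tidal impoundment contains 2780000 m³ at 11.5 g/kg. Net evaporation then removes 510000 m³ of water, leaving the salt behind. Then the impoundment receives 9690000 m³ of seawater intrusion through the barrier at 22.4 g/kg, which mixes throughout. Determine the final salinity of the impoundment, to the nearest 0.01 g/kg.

20.82 g/kg

After evaporation: salt = 2,780,000×11.5 = 31,970,000; volume = 2,780,000 − 510,000 = 2,270,000 m³
After mixing: salt = 31,970,000 + 9,690,000×22.4 = 249,026,000; volume = 2,270,000 + 9,690,000 = 11,960,000 m³
S = 249,026,000 / 11,960,000 = 20.8216 g/kg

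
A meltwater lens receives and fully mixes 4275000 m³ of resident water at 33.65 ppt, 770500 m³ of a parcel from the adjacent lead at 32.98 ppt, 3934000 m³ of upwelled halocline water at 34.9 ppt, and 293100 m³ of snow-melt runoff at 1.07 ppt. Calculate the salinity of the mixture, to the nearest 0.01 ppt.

33.09 ppt

Total salt / total volume:
salt = 4,275,000×33.65 + 770,500×32.98 + 3,934,000×34.9 + 293,100×1.07 = 143,853,750 + 25,411,090 + 137,296,600 + 313,617 = 306,875,057
volume = 4,275,000 + 770,500 + 3,934,000 + 293,100 = 9,272,600 m³
S = 306,875,057 / 9,272,600 = 33.0948 ppt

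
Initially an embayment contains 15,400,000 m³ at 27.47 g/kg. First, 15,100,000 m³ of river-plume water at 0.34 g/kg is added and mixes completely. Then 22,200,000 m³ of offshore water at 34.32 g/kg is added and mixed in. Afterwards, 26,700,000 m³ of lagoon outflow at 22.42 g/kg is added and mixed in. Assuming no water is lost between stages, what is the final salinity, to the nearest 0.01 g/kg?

Total salt / total volume:
Initial salt = 15,400,000×27.47 = 423,038,000
After stage 1: salt = 423,038,000 + 15,100,000×0.34 = 428,172,000; volume = 30,500,000 m³; S = 14.038 g/kg
After stage 2: salt = 428,172,000 + 22,200,000×34.32 = 1,190,076,000; volume = 52,700,000 m³; S = 22.582 g/kg
After stage 3: salt = 1,190,076,000 + 26,700,000×22.42 = 1,788,690,000; volume = 79,400,000 m³
S = 1,788,690,000 / 79,400,000 = 22.5276 g/kg

22.53 g/kg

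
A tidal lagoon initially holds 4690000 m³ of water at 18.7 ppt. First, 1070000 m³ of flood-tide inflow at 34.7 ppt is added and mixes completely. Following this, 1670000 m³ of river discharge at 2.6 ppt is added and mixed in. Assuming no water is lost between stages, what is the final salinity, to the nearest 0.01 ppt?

17.39 ppt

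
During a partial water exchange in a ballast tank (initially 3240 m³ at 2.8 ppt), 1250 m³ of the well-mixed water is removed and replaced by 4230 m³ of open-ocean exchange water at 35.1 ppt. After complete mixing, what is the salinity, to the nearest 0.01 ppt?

Remaining after removal: 1,990 m³ at 2.8 ppt (salt = 5,572)
After addition: salt = 5,572 + 4,230×35.1 = 154,045; volume = 6,220 m³
S = 154,045 / 6,220 = 24.7661 ppt

24.77 ppt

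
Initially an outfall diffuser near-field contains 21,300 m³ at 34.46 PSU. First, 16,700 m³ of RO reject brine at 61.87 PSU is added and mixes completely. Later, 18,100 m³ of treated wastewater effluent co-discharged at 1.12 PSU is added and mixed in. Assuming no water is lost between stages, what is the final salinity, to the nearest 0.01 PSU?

31.86 PSU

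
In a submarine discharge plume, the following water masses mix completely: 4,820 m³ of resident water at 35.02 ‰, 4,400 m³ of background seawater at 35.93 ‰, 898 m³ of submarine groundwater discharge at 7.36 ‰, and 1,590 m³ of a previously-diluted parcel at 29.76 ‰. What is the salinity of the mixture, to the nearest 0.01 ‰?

Weighted by volume,
salt = 4,820×35.02 + 4,400×35.93 + 898×7.36 + 1,590×29.76 = 168,796.4 + 158,092 + 6,609.28 + 47,318.4 = 380,816.08
volume = 4,820 + 4,400 + 898 + 1,590 = 11,708 m³
S = 380,816.08 / 11,708 = 32.5261 ‰

32.53 ‰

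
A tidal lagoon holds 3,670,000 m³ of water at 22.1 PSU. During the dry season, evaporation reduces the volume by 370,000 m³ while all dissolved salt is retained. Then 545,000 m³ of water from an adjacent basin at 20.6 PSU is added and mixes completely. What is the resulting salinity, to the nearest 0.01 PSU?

24.01 PSU

After evaporation: salt = 3,670,000×22.1 = 81,107,000; volume = 3,670,000 − 370,000 = 3,300,000 m³
After mixing: salt = 81,107,000 + 545,000×20.6 = 92,334,000; volume = 3,300,000 + 545,000 = 3,845,000 m³
S = 92,334,000 / 3,845,000 = 24.014 PSU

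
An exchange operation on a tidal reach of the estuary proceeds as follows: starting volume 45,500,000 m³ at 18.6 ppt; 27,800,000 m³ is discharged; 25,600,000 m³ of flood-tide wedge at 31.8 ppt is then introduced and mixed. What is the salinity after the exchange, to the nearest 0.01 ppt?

Remaining after removal: 17,700,000 m³ at 18.6 ppt (salt = 329,220,000)
After addition: salt = 329,220,000 + 25,600,000×31.8 = 1,143,300,000; volume = 43,300,000 m³
S = 1,143,300,000 / 43,300,000 = 26.4042 ppt

26.40 ppt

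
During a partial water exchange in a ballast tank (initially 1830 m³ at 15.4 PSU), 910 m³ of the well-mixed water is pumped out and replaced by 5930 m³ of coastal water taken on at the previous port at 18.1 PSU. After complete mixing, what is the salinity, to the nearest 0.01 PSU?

17.74 PSU

Remaining after removal: 920 m³ at 15.4 PSU (salt = 14,168)
After addition: salt = 14,168 + 5,930×18.1 = 121,501; volume = 6,850 m³
S = 121,501 / 6,850 = 17.7374 PSU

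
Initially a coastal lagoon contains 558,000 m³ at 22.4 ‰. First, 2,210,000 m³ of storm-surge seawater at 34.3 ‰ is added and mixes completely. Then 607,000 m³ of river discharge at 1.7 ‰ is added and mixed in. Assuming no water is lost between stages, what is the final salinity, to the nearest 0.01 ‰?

26.47 ‰

Mass of salt is conserved:
Initial salt = 558,000×22.4 = 12,499,200
After stage 1: salt = 12,499,200 + 2,210,000×34.3 = 88,302,200; volume = 2,768,000 m³; S = 31.901 ‰
After stage 2: salt = 88,302,200 + 607,000×1.7 = 89,334,100; volume = 3,375,000 m³
S = 89,334,100 / 3,375,000 = 26.4694 ‰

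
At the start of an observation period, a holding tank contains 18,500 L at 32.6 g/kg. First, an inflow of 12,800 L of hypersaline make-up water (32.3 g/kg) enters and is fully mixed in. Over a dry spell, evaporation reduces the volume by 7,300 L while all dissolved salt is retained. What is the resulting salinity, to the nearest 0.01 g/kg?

42.36 g/kg

After mixing: salt = 18,500×32.6 + 12,800×32.3 = 1,016,540; volume = 31,300 L
After evaporation: salt unchanged = 1,016,540; volume = 31,300 − 7,300 = 24,000 L
S = 1,016,540 / 24,000 = 42.3558 g/kg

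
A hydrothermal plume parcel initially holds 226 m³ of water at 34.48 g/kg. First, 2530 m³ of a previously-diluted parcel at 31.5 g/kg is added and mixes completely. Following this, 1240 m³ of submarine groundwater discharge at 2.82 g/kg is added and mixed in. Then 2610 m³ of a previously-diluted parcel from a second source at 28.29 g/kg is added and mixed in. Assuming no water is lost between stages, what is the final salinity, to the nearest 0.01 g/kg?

24.95 g/kg

Conserving salt mass:
Initial salt = 226×34.48 = 7,792.48
After stage 1: salt = 7,792.48 + 2,530×31.5 = 87,487.48; volume = 2,756 m³; S = 31.744 g/kg
After stage 2: salt = 87,487.48 + 1,240×2.82 = 90,984.28; volume = 3,996 m³; S = 22.769 g/kg
After stage 3: salt = 90,984.28 + 2,610×28.29 = 164,821.18; volume = 6,606 m³
S = 164,821.18 / 6,606 = 24.9502 g/kg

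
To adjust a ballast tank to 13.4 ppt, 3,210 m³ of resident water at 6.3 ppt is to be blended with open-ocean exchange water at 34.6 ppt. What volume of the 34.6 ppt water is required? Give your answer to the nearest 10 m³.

Salt balance: 3,210×6.3 + V×34.6 = (3,210+V)×13.4
20,223 + 34.6V = 43,014 + 13.4V
22,791 = 21.2V
V = 1,075.05 m³

1080 m³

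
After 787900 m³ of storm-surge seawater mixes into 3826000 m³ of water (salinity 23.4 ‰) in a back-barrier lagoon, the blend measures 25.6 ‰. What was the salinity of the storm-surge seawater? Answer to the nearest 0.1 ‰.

Salt balance: 3,826,000×23.4 + 787,900×S = 4,613,900×25.6
89,528,400 + 787,900·S = 118,115,840
S = (118,115,840 − 89,528,400) / 787,900 = 36.2831 ‰

36.3 ‰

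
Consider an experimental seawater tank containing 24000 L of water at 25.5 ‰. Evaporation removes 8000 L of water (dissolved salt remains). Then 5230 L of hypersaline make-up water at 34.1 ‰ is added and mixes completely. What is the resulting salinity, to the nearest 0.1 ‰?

After evaporation: salt = 24,000×25.5 = 612,000; volume = 24,000 − 8,000 = 16,000 L
After mixing: salt = 612,000 + 5,230×34.1 = 790,343; volume = 16,000 + 5,230 = 21,230 L
S = 790,343 / 21,230 = 37.2276 ‰

37.2 ‰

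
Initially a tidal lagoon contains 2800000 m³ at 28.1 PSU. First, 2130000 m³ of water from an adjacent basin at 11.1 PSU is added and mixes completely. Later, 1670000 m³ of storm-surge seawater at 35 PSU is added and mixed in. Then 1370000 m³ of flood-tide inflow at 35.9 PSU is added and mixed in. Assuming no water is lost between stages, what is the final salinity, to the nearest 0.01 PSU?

26.34 PSU

Salt balance:
Initial salt = 2,800,000×28.1 = 78,680,000
After stage 1: salt = 78,680,000 + 2,130,000×11.1 = 102,323,000; volume = 4,930,000 m³; S = 20.755 PSU
After stage 2: salt = 102,323,000 + 1,670,000×35 = 160,773,000; volume = 6,600,000 m³; S = 24.36 PSU
After stage 3: salt = 160,773,000 + 1,370,000×35.9 = 209,956,000; volume = 7,970,000 m³
S = 209,956,000 / 7,970,000 = 26.3433 PSU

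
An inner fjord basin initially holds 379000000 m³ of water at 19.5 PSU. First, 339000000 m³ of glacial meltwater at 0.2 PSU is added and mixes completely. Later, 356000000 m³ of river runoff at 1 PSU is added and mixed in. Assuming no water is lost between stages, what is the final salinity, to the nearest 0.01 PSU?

7.28 PSU

Mass of salt is conserved:
Initial salt = 379,000,000×19.5 = 7,390,500,000
After stage 1: salt = 7,390,500,000 + 339,000,000×0.2 = 7,458,300,000; volume = 718,000,000 m³; S = 10.388 PSU
After stage 2: salt = 7,458,300,000 + 356,000,000×1 = 7,814,300,000; volume = 1,074,000,000 m³
S = 7,814,300,000 / 1,074,000,000 = 7.2759 PSU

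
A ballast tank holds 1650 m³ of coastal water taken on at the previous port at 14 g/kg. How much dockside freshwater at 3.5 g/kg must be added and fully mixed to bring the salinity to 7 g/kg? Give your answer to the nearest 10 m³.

3300 m³

Salt balance: 1,650×14 + V×3.5 = (1,650+V)×7
23,100 + 3.5V = 11,550 + 7V
11,550 = 3.5V
V = 3,300 m³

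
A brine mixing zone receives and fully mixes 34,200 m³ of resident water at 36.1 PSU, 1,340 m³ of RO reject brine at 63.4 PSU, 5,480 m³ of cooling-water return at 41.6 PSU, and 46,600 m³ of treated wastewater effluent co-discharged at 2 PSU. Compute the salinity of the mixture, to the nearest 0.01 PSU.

Total salt / total volume:
salt = 34,200×36.1 + 1,340×63.4 + 5,480×41.6 + 46,600×2 = 1,234,620 + 84,956 + 227,968 + 93,200 = 1,640,744
volume = 34,200 + 1,340 + 5,480 + 46,600 = 87,620 m³
S = 1,640,744 / 87,620 = 18.7257 PSU

18.73 PSU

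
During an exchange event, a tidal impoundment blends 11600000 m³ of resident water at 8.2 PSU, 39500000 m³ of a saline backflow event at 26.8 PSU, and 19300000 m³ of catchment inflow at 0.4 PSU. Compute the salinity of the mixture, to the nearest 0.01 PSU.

16.50 PSU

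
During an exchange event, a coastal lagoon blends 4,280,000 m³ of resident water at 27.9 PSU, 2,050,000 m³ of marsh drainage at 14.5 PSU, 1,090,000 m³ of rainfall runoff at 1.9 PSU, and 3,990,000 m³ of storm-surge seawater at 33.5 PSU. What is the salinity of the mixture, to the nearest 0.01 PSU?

24.97 PSU

Salt balance:
salt = 4,280,000×27.9 + 2,050,000×14.5 + 1,090,000×1.9 + 3,990,000×33.5 = 119,412,000 + 29,725,000 + 2,071,000 + 133,665,000 = 284,873,000
volume = 4,280,000 + 2,050,000 + 1,090,000 + 3,990,000 = 11,410,000 m³
S = 284,873,000 / 11,410,000 = 24.967 PSU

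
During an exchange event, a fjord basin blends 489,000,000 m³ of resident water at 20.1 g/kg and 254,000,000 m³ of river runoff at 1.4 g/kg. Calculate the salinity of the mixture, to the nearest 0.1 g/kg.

13.7 g/kg

Conserving salt mass:
salt = 489,000,000×20.1 + 254,000,000×1.4 = 9,828,900,000 + 355,600,000 = 10,184,500,000
volume = 489,000,000 + 254,000,000 = 743,000,000 m³
S = 10,184,500,000 / 743,000,000 = 13.707 g/kg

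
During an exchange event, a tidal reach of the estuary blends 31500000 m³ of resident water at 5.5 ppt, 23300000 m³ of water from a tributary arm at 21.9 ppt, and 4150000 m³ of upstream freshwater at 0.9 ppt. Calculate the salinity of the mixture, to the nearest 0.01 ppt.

Salt balance:
salt = 31,500,000×5.5 + 23,300,000×21.9 + 4,150,000×0.9 = 173,250,000 + 510,270,000 + 3,735,000 = 687,255,000
volume = 31,500,000 + 23,300,000 + 4,150,000 = 58,950,000 m³
S = 687,255,000 / 58,950,000 = 11.6583 ppt

11.66 ppt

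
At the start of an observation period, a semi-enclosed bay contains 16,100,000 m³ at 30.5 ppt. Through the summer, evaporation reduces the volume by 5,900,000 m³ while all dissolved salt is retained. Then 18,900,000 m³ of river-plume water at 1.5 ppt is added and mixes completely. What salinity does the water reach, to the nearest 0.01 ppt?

17.85 ppt

After evaporation: salt = 16,100,000×30.5 = 491,050,000; volume = 16,100,000 − 5,900,000 = 10,200,000 m³
After mixing: salt = 491,050,000 + 18,900,000×1.5 = 519,400,000; volume = 10,200,000 + 18,900,000 = 29,100,000 m³
S = 519,400,000 / 29,100,000 = 17.8488 ppt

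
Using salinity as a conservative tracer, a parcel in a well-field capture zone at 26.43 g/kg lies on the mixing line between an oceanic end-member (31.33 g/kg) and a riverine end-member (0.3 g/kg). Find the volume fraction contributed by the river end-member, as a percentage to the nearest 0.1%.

Let f be the freshwater fraction. Salt balance per unit volume:
f×0.3 + (1−f)×31.33 = 26.43
f = (31.33 − 26.43) / (31.33 − 0.3) = 4.9/31.03 = 0.1579

15.8%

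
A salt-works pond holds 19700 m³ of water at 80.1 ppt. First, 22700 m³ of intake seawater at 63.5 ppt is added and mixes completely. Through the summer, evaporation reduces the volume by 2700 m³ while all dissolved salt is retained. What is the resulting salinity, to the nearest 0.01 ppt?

76.06 ppt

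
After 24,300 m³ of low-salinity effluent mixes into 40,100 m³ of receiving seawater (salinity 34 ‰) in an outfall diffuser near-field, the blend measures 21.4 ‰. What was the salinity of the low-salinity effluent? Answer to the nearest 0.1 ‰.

0.6 ‰

Salt balance: 40,100×34 + 24,300×S = 64,400×21.4
1,363,400 + 24,300·S = 1,378,160
S = (1,378,160 − 1,363,400) / 24,300 = 0.6074 ‰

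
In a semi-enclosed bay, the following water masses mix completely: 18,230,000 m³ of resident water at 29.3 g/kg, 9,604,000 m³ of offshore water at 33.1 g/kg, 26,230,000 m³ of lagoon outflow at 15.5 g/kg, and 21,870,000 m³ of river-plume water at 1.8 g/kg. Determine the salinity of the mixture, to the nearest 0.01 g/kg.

17.09 g/kg

Salt balance:
salt = 18,230,000×29.3 + 9,604,000×33.1 + 26,230,000×15.5 + 21,870,000×1.8 = 534,139,000 + 317,892,400 + 406,565,000 + 39,366,000 = 1,297,962,400
volume = 18,230,000 + 9,604,000 + 26,230,000 + 21,870,000 = 75,934,000 m³
S = 1,297,962,400 / 75,934,000 = 17.0933 g/kg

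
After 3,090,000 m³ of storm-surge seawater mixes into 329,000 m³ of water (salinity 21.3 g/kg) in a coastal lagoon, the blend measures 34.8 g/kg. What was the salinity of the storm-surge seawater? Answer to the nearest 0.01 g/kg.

36.24 g/kg

Salt balance: 329,000×21.3 + 3,090,000×S = 3,419,000×34.8
7,007,700 + 3,090,000·S = 118,981,200
S = (118,981,200 − 7,007,700) / 3,090,000 = 36.2374 g/kg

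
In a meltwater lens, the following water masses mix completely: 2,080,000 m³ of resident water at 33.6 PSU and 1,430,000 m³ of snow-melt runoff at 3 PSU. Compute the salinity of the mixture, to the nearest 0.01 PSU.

Weighted by volume,
salt = 2,080,000×33.6 + 1,430,000×3 = 69,888,000 + 4,290,000 = 74,178,000
volume = 2,080,000 + 1,430,000 = 3,510,000 m³
S = 74,178,000 / 3,510,000 = 21.1333 PSU

21.13 PSU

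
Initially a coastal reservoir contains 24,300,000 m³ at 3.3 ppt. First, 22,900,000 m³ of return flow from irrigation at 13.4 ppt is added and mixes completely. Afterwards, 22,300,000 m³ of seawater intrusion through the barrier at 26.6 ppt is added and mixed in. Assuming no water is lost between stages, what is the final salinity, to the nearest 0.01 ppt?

14.10 ppt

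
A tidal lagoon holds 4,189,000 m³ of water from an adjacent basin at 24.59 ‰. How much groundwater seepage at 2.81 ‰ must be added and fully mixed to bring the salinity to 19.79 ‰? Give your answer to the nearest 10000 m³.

Salt balance: 4,189,000×24.59 + V×2.81 = (4,189,000+V)×19.79
103,007,510 + 2.81V = 82,900,310 + 19.79V
20,107,200 = 16.98V
V = 1,184,169.61 m³

1180000 m³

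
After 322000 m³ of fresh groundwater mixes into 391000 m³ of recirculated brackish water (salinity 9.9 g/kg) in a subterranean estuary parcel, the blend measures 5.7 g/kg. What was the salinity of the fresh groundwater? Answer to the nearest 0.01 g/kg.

Salt balance: 391,000×9.9 + 322,000×S = 713,000×5.7
3,870,900 + 322,000·S = 4,064,100
S = (4,064,100 − 3,870,900) / 322,000 = 0.6 g/kg

0.60 g/kg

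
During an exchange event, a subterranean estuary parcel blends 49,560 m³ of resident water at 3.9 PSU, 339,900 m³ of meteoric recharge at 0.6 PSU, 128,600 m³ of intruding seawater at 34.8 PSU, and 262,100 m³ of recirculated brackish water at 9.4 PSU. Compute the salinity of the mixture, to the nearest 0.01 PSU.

Total salt / total volume:
salt = 49,560×3.9 + 339,900×0.6 + 128,600×34.8 + 262,100×9.4 = 193,284 + 203,940 + 4,475,280 + 2,463,740 = 7,336,244
volume = 49,560 + 339,900 + 128,600 + 262,100 = 780,160 m³
S = 7,336,244 / 780,160 = 9.4035 PSU

9.40 PSU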